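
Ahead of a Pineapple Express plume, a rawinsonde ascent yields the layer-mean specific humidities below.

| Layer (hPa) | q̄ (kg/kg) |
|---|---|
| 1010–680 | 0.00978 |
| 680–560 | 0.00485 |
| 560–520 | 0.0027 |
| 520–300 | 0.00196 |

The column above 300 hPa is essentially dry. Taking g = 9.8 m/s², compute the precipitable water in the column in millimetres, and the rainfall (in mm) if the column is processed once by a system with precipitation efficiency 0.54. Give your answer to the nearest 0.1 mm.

PW ≈ 44.4 mm; rainfall ≈ 24.0 mm

Precipitable water is the column-integrated vapour mass per unit area: PW = (1/g) Σ q̄ Δp, with q in kg/kg and Δp in Pa (1 kg/m² of water = 1 mm).
Layer 1010–680 hPa: Δp = 330 hPa = 33000 Pa, q̄ = 0.00978 kg/kg → 0.00978 × 33000 / 9.8 = 32.93 mm
Layer 680–560 hPa: Δp = 120 hPa = 12000 Pa, q̄ = 0.00485 kg/kg → 0.00485 × 12000 / 9.8 = 5.94 mm
Layer 560–520 hPa: Δp = 40 hPa = 4000 Pa, q̄ = 0.0027 kg/kg → 0.0027 × 4000 / 9.8 = 1.10 mm
Layer 520–300 hPa: Δp = 220 hPa = 22000 Pa, q̄ = 0.00196 kg/kg → 0.00196 × 22000 / 9.8 = 4.40 mm
PW = 32.93 + 5.94 + 1.10 + 4.40 = 44.37 ≈ 44.4 mm.
Rainfall = ε × PW = 0.54 × 44.4 = 24.0 mm.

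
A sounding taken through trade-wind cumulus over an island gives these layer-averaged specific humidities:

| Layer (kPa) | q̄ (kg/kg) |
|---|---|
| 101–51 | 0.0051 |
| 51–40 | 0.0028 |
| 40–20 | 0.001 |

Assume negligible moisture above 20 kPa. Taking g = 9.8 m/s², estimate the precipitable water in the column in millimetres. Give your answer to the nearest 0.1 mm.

Precipitable water is the column-integrated vapour mass per unit area: PW = (1/g) Σ q̄ Δp, with q in kg/kg and Δp in Pa (1 kg/m² of water = 1 mm).
Layer 101–51 kPa: Δp = 500 hPa = 50000 Pa, q̄ = 0.0051 kg/kg → 0.0051 × 50000 / 9.8 = 26.02 mm
Layer 51–40 kPa: Δp = 110 hPa = 11000 Pa, q̄ = 0.0028 kg/kg → 0.0028 × 11000 / 9.8 = 3.14 mm
Layer 40–20 kPa: Δp = 200 hPa = 20000 Pa, q̄ = 0.001 kg/kg → 0.001 × 20000 / 9.8 = 2.04 mm
PW = 26.02 + 3.14 + 2.04 = 31.20 ≈ 31.2 mm.

PW ≈ 31.2 mm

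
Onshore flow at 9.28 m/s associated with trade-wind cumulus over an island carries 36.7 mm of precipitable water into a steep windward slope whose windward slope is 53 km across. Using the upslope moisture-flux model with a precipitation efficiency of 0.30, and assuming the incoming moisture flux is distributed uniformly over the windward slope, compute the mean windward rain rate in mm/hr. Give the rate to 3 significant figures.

R ≈ 6.94 mm/hr

Incoming column moisture flux per unit ridge length: F = V × PW = 9.28 × 36.7 = 340.576 mm·m/s.
Spread over the 53 km slope with efficiency ε = 0.30: R = ε·F/W = 0.30 × 340.576 / 53000 m = 1.928e-03 mm/s.
R = 1.928e-03 × 3600 = 6.94 mm/hr.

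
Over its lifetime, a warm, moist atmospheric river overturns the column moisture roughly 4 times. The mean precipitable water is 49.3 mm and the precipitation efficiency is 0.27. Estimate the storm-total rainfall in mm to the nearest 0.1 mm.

Each cycle deposits ε × PW = 0.27 × 49.3 = 13.311 mm.
Over 4 cycles: 4 × 13.311 = 53.2 mm.

rainfall ≈ 53.2 mm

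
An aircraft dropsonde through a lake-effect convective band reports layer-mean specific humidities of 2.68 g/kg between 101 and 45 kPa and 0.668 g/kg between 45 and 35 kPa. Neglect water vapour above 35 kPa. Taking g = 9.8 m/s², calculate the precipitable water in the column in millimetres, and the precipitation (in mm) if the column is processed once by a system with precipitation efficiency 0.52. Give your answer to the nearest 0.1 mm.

PW ≈ 16.0 mm; precipitation ≈ 8.3 mm

Precipitable water is the column-integrated vapour mass per unit area: PW = (1/g) Σ q̄ Δp, with q in kg/kg and Δp in Pa (1 kg/m² of water = 1 mm).
Layer 101–45 kPa: Δp = 560 hPa = 56000 Pa, q̄ = 0.00268 kg/kg → 0.00268 × 56000 / 9.8 = 15.31 mm
Layer 45–35 kPa: Δp = 100 hPa = 10000 Pa, q̄ = 0.000668 kg/kg → 0.000668 × 10000 / 9.8 = 0.68 mm
PW = 15.31 + 0.68 = 15.99 ≈ 16.0 mm.
Precipitation = ε × PW = 0.52 × 16.0 = 8.3 mm.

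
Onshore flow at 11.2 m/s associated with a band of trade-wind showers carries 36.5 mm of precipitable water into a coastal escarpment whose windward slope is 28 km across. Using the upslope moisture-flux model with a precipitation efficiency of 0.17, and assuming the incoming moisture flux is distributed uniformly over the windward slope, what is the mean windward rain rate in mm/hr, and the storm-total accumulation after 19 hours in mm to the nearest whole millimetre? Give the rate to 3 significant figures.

Incoming column moisture flux per unit ridge length: F = V × PW = 11.2 × 36.5 = 408.8 mm·m/s.
Spread over the 28 km slope with efficiency ε = 0.17: R = ε·F/W = 0.17 × 408.8 / 28000 m = 2.482e-03 mm/s.
R = 2.482e-03 × 3600 = 8.94 mm/hr.
Over 19 h: total = 8.94 × 19 = 169.86 ≈ 170 mm.

R ≈ 8.94 mm/hr; total ≈ 170 mm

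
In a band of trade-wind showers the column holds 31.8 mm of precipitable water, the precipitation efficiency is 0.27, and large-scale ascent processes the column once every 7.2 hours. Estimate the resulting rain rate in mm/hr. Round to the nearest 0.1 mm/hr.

Each overturning extracts ε × PW = 0.27 × 31.8 = 8.586 mm.
Rate = ε·PW / τ = 8.586 / 7.2 h = 1.2 mm/hr.

R ≈ 1.2 mm/hr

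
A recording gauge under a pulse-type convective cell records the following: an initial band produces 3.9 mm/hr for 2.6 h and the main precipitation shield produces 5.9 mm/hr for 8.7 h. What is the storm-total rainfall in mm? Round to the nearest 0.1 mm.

total ≈ 61.5 mm

Total = Σ Rᵢ Δtᵢ = 3.9 × 2.6 + 5.9 × 8.7
      = 10.14 + 51.33 = 61.5 mm.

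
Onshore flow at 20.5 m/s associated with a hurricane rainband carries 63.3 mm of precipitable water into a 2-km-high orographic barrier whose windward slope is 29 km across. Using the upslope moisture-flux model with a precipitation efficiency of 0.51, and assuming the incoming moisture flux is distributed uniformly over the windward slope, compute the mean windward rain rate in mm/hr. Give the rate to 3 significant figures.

R ≈ 82.2 mm/hr

Incoming column moisture flux per unit ridge length: F = V × PW = 20.5 × 63.3 = 1297.65 mm·m/s.
Spread over the 29 km slope with efficiency ε = 0.51: R = ε·F/W = 0.51 × 1297.65 / 29000 m = 2.282e-02 mm/s.
R = 2.282e-02 × 3600 = 82.2 mm/hr.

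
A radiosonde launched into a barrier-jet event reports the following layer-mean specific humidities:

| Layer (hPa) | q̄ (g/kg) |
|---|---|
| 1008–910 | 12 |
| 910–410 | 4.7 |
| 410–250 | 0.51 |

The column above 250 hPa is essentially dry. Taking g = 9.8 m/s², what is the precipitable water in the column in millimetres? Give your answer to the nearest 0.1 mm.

PW ≈ 36.8 mm

Precipitable water is the column-integrated vapour mass per unit area: PW = (1/g) Σ q̄ Δp, with q in kg/kg and Δp in Pa (1 kg/m² of water = 1 mm).
Layer 1008–910 hPa: Δp = 98 hPa = 9800 Pa, q̄ = 0.012 kg/kg → 0.012 × 9800 / 9.8 = 12.00 mm
Layer 910–410 hPa: Δp = 500 hPa = 50000 Pa, q̄ = 0.0047 kg/kg → 0.0047 × 50000 / 9.8 = 23.98 mm
Layer 410–250 hPa: Δp = 160 hPa = 16000 Pa, q̄ = 0.00051 kg/kg → 0.00051 × 16000 / 9.8 = 0.83 mm
PW = 12.00 + 23.98 + 0.83 = 36.81 ≈ 36.8 mm.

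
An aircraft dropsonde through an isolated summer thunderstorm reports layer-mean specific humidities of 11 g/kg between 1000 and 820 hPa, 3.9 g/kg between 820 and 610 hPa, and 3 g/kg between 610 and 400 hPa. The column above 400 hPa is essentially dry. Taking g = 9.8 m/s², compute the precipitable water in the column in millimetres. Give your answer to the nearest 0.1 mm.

Precipitable water is the column-integrated vapour mass per unit area: PW = (1/g) Σ q̄ Δp, with q in kg/kg and Δp in Pa (1 kg/m² of water = 1 mm).
Layer 1000–820 hPa: Δp = 180 hPa = 18000 Pa, q̄ = 0.011 kg/kg → 0.011 × 18000 / 9.8 = 20.20 mm
Layer 820–610 hPa: Δp = 210 hPa = 21000 Pa, q̄ = 0.0039 kg/kg → 0.0039 × 21000 / 9.8 = 8.36 mm
Layer 610–400 hPa: Δp = 210 hPa = 21000 Pa, q̄ = 0.003 kg/kg → 0.003 × 21000 / 9.8 = 6.43 mm
PW = 20.20 + 8.36 + 6.43 = 34.99 ≈ 35.0 mm.

PW ≈ 35.0 mm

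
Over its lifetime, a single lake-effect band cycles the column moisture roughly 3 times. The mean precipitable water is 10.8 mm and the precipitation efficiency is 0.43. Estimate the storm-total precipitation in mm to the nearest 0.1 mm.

Each cycle deposits ε × PW = 0.43 × 10.8 = 4.644 mm.
Over 3 cycles: 3 × 4.644 = 13.9 mm.

precipitation ≈ 13.9 mm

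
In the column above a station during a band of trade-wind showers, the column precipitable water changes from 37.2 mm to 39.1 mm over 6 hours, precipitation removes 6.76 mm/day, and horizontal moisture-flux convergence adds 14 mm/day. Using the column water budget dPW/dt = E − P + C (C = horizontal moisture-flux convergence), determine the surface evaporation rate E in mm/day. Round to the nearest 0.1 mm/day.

E ≈ 0.4 mm/day

dPW/dt = (39.1 − 37.2) mm / (6/24 day) = +7.600 mm/day.
E = dPW/dt + P − C = (+7.600) + 6.76 − (14) = 0.4 mm/day.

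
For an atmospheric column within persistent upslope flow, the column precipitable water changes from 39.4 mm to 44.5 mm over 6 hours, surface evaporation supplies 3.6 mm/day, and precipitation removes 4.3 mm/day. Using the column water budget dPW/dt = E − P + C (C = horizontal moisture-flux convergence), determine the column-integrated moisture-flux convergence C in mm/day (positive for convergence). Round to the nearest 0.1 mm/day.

C ≈ 21.1 mm/day

dPW/dt = (44.5 − 39.4) mm / (6/24 day) = +20.400 mm/day.
C = dPW/dt − E + P = (+20.400) − 3.6 + 4.3 = 21.1 mm/day.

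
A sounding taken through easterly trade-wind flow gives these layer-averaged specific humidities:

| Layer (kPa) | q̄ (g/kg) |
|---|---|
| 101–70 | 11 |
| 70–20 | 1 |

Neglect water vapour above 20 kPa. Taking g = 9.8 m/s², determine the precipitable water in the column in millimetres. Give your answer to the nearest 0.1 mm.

Precipitable water is the column-integrated vapour mass per unit area: PW = (1/g) Σ q̄ Δp, with q in kg/kg and Δp in Pa (1 kg/m² of water = 1 mm).
Layer 101–70 kPa: Δp = 310 hPa = 31000 Pa, q̄ = 0.011 kg/kg → 0.011 × 31000 / 9.8 = 34.80 mm
Layer 70–20 kPa: Δp = 500 hPa = 50000 Pa, q̄ = 0.001 kg/kg → 0.001 × 50000 / 9.8 = 5.10 mm
PW = 34.80 + 5.10 = 39.90 ≈ 39.9 mm.

PW ≈ 39.9 mm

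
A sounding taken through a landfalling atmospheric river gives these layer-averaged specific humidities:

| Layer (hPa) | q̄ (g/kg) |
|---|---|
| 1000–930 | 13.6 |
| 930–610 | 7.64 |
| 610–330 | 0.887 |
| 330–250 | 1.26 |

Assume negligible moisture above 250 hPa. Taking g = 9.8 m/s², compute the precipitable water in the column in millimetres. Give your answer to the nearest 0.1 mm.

Precipitable water is the column-integrated vapour mass per unit area: PW = (1/g) Σ q̄ Δp, with q in kg/kg and Δp in Pa (1 kg/m² of water = 1 mm).
Layer 1000–930 hPa: Δp = 70 hPa = 7000 Pa, q̄ = 0.0136 kg/kg → 0.0136 × 7000 / 9.8 = 9.71 mm
Layer 930–610 hPa: Δp = 320 hPa = 32000 Pa, q̄ = 0.00764 kg/kg → 0.00764 × 32000 / 9.8 = 24.95 mm
Layer 610–330 hPa: Δp = 280 hPa = 28000 Pa, q̄ = 0.000887 kg/kg → 0.000887 × 28000 / 9.8 = 2.53 mm
Layer 330–250 hPa: Δp = 80 hPa = 8000 Pa, q̄ = 0.00126 kg/kg → 0.00126 × 8000 / 9.8 = 1.03 mm
PW = 9.71 + 24.95 + 2.53 + 1.03 = 38.22 ≈ 38.2 mm.

PW ≈ 38.2 mm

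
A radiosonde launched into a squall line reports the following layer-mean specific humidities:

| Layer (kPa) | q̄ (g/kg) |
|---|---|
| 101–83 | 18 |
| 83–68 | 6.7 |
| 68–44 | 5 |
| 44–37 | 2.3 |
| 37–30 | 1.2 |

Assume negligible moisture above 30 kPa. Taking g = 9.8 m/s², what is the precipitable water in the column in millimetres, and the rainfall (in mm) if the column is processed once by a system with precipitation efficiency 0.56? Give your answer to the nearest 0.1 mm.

PW ≈ 58.1 mm; rainfall ≈ 32.5 mm

Precipitable water is the column-integrated vapour mass per unit area: PW = (1/g) Σ q̄ Δp, with q in kg/kg and Δp in Pa (1 kg/m² of water = 1 mm).
Layer 101–83 kPa: Δp = 180 hPa = 18000 Pa, q̄ = 0.018 kg/kg → 0.018 × 18000 / 9.8 = 33.06 mm
Layer 83–68 kPa: Δp = 150 hPa = 15000 Pa, q̄ = 0.0067 kg/kg → 0.0067 × 15000 / 9.8 = 10.26 mm
Layer 68–44 kPa: Δp = 240 hPa = 24000 Pa, q̄ = 0.005 kg/kg → 0.005 × 24000 / 9.8 = 12.24 mm
Layer 44–37 kPa: Δp = 70 hPa = 7000 Pa, q̄ = 0.0023 kg/kg → 0.0023 × 7000 / 9.8 = 1.64 mm
Layer 37–30 kPa: Δp = 70 hPa = 7000 Pa, q̄ = 0.0012 kg/kg → 0.0012 × 7000 / 9.8 = 0.86 mm
PW = 33.06 + 10.26 + 12.24 + 1.64 + 0.86 = 58.06 ≈ 58.1 mm.
Rainfall = ε × PW = 0.56 × 58.1 = 32.5 mm.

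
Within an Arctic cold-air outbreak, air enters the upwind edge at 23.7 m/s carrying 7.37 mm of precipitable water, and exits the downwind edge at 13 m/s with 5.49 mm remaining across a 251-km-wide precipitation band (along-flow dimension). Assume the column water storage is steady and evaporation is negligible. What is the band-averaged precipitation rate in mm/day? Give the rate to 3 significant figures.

Column moisture flux per unit crosswind length is F = V × PW.
Inflow: F_in = 23.7 × 7.37 = 174.669 mm·m/s
Outflow: F_out = 13 × 5.49 = 71.37 mm·m/s
Steady-state rate R = (F_in − F_out)/L = (174.669 − 71.37) / 251000 m = 4.115e-04 mm/s.
R = 4.115e-04 × 3600 × 24 = 35.6 mm/day.

R ≈ 35.6 mm/day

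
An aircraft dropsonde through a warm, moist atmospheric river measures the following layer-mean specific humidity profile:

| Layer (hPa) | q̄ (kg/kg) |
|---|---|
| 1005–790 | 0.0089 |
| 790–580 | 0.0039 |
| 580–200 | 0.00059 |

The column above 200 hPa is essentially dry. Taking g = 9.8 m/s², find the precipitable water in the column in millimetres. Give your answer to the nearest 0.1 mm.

PW ≈ 30.2 mm

Precipitable water is the column-integrated vapour mass per unit area: PW = (1/g) Σ q̄ Δp, with q in kg/kg and Δp in Pa (1 kg/m² of water = 1 mm).
Layer 1005–790 hPa: Δp = 215 hPa = 21500 Pa, q̄ = 0.0089 kg/kg → 0.0089 × 21500 / 9.8 = 19.53 mm
Layer 790–580 hPa: Δp = 210 hPa = 21000 Pa, q̄ = 0.0039 kg/kg → 0.0039 × 21000 / 9.8 = 8.36 mm
Layer 580–200 hPa: Δp = 380 hPa = 38000 Pa, q̄ = 0.00059 kg/kg → 0.00059 × 38000 / 9.8 = 2.29 mm
PW = 19.53 + 8.36 + 2.29 = 30.18 ≈ 30.2 mm.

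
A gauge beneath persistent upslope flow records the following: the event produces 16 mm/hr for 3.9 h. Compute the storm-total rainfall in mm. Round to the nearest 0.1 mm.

Total = Σ Rᵢ Δtᵢ = 16 × 3.9
      = 62.4 = 62.4 mm.

total ≈ 62.4 mm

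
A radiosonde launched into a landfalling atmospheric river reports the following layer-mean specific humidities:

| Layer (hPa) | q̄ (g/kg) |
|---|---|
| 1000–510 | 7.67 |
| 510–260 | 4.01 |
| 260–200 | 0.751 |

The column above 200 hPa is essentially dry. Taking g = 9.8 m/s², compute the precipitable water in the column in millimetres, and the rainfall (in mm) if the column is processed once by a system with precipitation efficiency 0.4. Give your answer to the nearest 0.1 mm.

PW ≈ 49.0 mm; rainfall ≈ 19.6 mm

Precipitable water is the column-integrated vapour mass per unit area: PW = (1/g) Σ q̄ Δp, with q in kg/kg and Δp in Pa (1 kg/m² of water = 1 mm).
Layer 1000–510 hPa: Δp = 490 hPa = 49000 Pa, q̄ = 0.00767 kg/kg → 0.00767 × 49000 / 9.8 = 38.35 mm
Layer 510–260 hPa: Δp = 250 hPa = 25000 Pa, q̄ = 0.00401 kg/kg → 0.00401 × 25000 / 9.8 = 10.23 mm
Layer 260–200 hPa: Δp = 60 hPa = 6000 Pa, q̄ = 0.000751 kg/kg → 0.000751 × 6000 / 9.8 = 0.46 mm
PW = 38.35 + 10.23 + 0.46 = 49.04 ≈ 49.0 mm.
Rainfall = ε × PW = 0.4 × 49.0 = 19.6 mm.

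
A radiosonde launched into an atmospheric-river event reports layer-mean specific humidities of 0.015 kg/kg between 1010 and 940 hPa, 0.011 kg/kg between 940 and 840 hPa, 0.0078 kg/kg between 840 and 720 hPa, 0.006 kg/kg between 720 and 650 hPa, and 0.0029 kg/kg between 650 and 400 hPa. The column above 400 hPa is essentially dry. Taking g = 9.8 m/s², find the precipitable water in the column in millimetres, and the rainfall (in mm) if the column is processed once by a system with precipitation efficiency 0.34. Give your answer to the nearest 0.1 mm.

Precipitable water is the column-integrated vapour mass per unit area: PW = (1/g) Σ q̄ Δp, with q in kg/kg and Δp in Pa (1 kg/m² of water = 1 mm).
Layer 1010–940 hPa: Δp = 70 hPa = 7000 Pa, q̄ = 0.015 kg/kg → 0.015 × 7000 / 9.8 = 10.71 mm
Layer 940–840 hPa: Δp = 100 hPa = 10000 Pa, q̄ = 0.011 kg/kg → 0.011 × 10000 / 9.8 = 11.22 mm
Layer 840–720 hPa: Δp = 120 hPa = 12000 Pa, q̄ = 0.0078 kg/kg → 0.0078 × 12000 / 9.8 = 9.55 mm
Layer 720–650 hPa: Δp = 70 hPa = 7000 Pa, q̄ = 0.006 kg/kg → 0.006 × 7000 / 9.8 = 4.29 mm
Layer 650–400 hPa: Δp = 250 hPa = 25000 Pa, q̄ = 0.0029 kg/kg → 0.0029 × 25000 / 9.8 = 7.40 mm
PW = 10.71 + 11.22 + 9.55 + 4.29 + 7.40 = 43.17 ≈ 43.2 mm.
Rainfall = ε × PW = 0.34 × 43.2 = 14.7 mm.

PW ≈ 43.2 mm; rainfall ≈ 14.7 mm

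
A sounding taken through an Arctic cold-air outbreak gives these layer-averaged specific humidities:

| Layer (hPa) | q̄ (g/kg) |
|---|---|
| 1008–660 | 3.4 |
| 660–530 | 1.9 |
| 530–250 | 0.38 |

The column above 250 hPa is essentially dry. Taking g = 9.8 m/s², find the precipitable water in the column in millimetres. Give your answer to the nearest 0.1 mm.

Precipitable water is the column-integrated vapour mass per unit area: PW = (1/g) Σ q̄ Δp, with q in kg/kg and Δp in Pa (1 kg/m² of water = 1 mm).
Layer 1008–660 hPa: Δp = 348 hPa = 34800 Pa, q̄ = 0.0034 kg/kg → 0.0034 × 34800 / 9.8 = 12.07 mm
Layer 660–530 hPa: Δp = 130 hPa = 13000 Pa, q̄ = 0.0019 kg/kg → 0.0019 × 13000 / 9.8 = 2.52 mm
Layer 530–250 hPa: Δp = 280 hPa = 28000 Pa, q̄ = 0.00038 kg/kg → 0.00038 × 28000 / 9.8 = 1.09 mm
PW = 12.07 + 2.52 + 1.09 = 15.68 ≈ 15.7 mm.

PW ≈ 15.7 mm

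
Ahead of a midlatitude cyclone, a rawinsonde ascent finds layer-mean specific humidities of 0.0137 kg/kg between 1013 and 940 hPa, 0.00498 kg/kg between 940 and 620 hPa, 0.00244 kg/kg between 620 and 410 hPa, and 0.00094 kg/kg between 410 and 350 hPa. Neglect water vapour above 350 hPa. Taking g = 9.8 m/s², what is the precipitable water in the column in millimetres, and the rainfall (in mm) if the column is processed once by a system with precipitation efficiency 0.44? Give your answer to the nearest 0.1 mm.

Precipitable water is the column-integrated vapour mass per unit area: PW = (1/g) Σ q̄ Δp, with q in kg/kg and Δp in Pa (1 kg/m² of water = 1 mm).
Layer 1013–940 hPa: Δp = 73 hPa = 7300 Pa, q̄ = 0.0137 kg/kg → 0.0137 × 7300 / 9.8 = 10.21 mm
Layer 940–620 hPa: Δp = 320 hPa = 32000 Pa, q̄ = 0.00498 kg/kg → 0.00498 × 32000 / 9.8 = 16.26 mm
Layer 620–410 hPa: Δp = 210 hPa = 21000 Pa, q̄ = 0.00244 kg/kg → 0.00244 × 21000 / 9.8 = 5.23 mm
Layer 410–350 hPa: Δp = 60 hPa = 6000 Pa, q̄ = 0.00094 kg/kg → 0.00094 × 6000 / 9.8 = 0.58 mm
PW = 10.21 + 16.26 + 5.23 + 0.58 = 32.28 ≈ 32.3 mm.
Rainfall = ε × PW = 0.44 × 32.3 = 14.2 mm.

PW ≈ 32.3 mm; rainfall ≈ 14.2 mm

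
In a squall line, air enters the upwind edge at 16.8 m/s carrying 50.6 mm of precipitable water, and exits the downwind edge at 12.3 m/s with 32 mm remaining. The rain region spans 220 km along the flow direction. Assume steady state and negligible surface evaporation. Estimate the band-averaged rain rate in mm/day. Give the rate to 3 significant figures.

R ≈ 179 mm/day

Column moisture flux per unit crosswind length is F = V × PW.
Inflow: F_in = 16.8 × 50.6 = 850.08 mm·m/s
Outflow: F_out = 12.3 × 32 = 393.6 mm·m/s
Steady-state rate R = (F_in − F_out)/L = (850.08 − 393.6) / 220000 m = 2.075e-03 mm/s.
R = 2.075e-03 × 3600 × 24 = 179 mm/day.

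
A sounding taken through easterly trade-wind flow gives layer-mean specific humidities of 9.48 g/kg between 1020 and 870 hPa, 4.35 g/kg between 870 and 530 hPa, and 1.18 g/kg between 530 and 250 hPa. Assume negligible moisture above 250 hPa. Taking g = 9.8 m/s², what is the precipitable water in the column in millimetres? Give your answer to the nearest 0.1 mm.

PW ≈ 33.0 mm

Precipitable water is the column-integrated vapour mass per unit area: PW = (1/g) Σ q̄ Δp, with q in kg/kg and Δp in Pa (1 kg/m² of water = 1 mm).
Layer 1020–870 hPa: Δp = 150 hPa = 15000 Pa, q̄ = 0.00948 kg/kg → 0.00948 × 15000 / 9.8 = 14.51 mm
Layer 870–530 hPa: Δp = 340 hPa = 34000 Pa, q̄ = 0.00435 kg/kg → 0.00435 × 34000 / 9.8 = 15.09 mm
Layer 530–250 hPa: Δp = 280 hPa = 28000 Pa, q̄ = 0.00118 kg/kg → 0.00118 × 28000 / 9.8 = 3.37 mm
PW = 14.51 + 15.09 + 3.37 = 32.97 ≈ 33.0 mm.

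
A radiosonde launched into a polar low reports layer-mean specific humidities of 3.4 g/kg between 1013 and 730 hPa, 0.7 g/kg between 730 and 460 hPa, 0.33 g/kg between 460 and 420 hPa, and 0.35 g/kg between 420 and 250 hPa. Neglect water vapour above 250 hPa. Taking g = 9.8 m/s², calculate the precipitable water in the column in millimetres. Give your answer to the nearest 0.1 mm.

PW ≈ 12.5 mm

Precipitable water is the column-integrated vapour mass per unit area: PW = (1/g) Σ q̄ Δp, with q in kg/kg and Δp in Pa (1 kg/m² of water = 1 mm).
Layer 1013–730 hPa: Δp = 283 hPa = 28300 Pa, q̄ = 0.0034 kg/kg → 0.0034 × 28300 / 9.8 = 9.82 mm
Layer 730–460 hPa: Δp = 270 hPa = 27000 Pa, q̄ = 0.0007 kg/kg → 0.0007 × 27000 / 9.8 = 1.93 mm
Layer 460–420 hPa: Δp = 40 hPa = 4000 Pa, q̄ = 0.00033 kg/kg → 0.00033 × 4000 / 9.8 = 0.13 mm
Layer 420–250 hPa: Δp = 170 hPa = 17000 Pa, q̄ = 0.00035 kg/kg → 0.00035 × 17000 / 9.8 = 0.61 mm
PW = 9.82 + 1.93 + 0.13 + 0.61 = 12.49 ≈ 12.5 mm.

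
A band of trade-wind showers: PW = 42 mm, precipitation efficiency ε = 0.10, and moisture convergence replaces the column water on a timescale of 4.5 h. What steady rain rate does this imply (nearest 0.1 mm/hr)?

Each overturning extracts ε × PW = 0.10 × 42 = 4.2 mm.
Rate = ε·PW / τ = 4.2 / 4.5 h = 0.9 mm/hr.

R ≈ 0.9 mm/hr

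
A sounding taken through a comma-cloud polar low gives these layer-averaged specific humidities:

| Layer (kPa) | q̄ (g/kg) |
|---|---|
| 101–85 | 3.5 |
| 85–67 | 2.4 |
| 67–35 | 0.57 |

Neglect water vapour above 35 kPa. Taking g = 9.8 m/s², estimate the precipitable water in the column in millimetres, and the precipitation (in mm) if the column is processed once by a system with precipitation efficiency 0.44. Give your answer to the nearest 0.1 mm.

Precipitable water is the column-integrated vapour mass per unit area: PW = (1/g) Σ q̄ Δp, with q in kg/kg and Δp in Pa (1 kg/m² of water = 1 mm).
Layer 101–85 kPa: Δp = 160 hPa = 16000 Pa, q̄ = 0.0035 kg/kg → 0.0035 × 16000 / 9.8 = 5.71 mm
Layer 85–67 kPa: Δp = 180 hPa = 18000 Pa, q̄ = 0.0024 kg/kg → 0.0024 × 18000 / 9.8 = 4.41 mm
Layer 67–35 kPa: Δp = 320 hPa = 32000 Pa, q̄ = 0.00057 kg/kg → 0.00057 × 32000 / 9.8 = 1.86 mm
PW = 5.71 + 4.41 + 1.86 = 11.98 ≈ 12.0 mm.
Precipitation = ε × PW = 0.44 × 12.0 = 5.3 mm.

PW ≈ 12.0 mm; precipitation ≈ 5.3 mm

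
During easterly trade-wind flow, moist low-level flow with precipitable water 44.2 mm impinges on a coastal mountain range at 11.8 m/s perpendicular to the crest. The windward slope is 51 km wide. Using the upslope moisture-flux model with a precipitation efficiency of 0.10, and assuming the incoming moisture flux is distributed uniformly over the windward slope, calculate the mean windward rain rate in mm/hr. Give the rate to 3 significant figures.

R ≈ 3.68 mm/hr

Incoming column moisture flux per unit ridge length: F = V × PW = 11.8 × 44.2 = 521.56 mm·m/s.
Spread over the 51 km slope with efficiency ε = 0.10: R = ε·F/W = 0.10 × 521.56 / 51000 m = 1.023e-03 mm/s.
R = 1.023e-03 × 3600 = 3.68 mm/hr.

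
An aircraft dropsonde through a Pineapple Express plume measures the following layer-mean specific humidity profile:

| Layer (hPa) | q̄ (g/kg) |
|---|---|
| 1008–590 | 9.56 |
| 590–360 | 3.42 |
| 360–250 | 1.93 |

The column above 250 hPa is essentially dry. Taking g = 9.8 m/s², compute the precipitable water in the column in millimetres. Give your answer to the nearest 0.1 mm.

Precipitable water is the column-integrated vapour mass per unit area: PW = (1/g) Σ q̄ Δp, with q in kg/kg and Δp in Pa (1 kg/m² of water = 1 mm).
Layer 1008–590 hPa: Δp = 418 hPa = 41800 Pa, q̄ = 0.00956 kg/kg → 0.00956 × 41800 / 9.8 = 40.78 mm
Layer 590–360 hPa: Δp = 230 hPa = 23000 Pa, q̄ = 0.00342 kg/kg → 0.00342 × 23000 / 9.8 = 8.03 mm
Layer 360–250 hPa: Δp = 110 hPa = 11000 Pa, q̄ = 0.00193 kg/kg → 0.00193 × 11000 / 9.8 = 2.17 mm
PW = 40.78 + 8.03 + 2.17 = 50.98 ≈ 51.0 mm.

PW ≈ 51.0 mm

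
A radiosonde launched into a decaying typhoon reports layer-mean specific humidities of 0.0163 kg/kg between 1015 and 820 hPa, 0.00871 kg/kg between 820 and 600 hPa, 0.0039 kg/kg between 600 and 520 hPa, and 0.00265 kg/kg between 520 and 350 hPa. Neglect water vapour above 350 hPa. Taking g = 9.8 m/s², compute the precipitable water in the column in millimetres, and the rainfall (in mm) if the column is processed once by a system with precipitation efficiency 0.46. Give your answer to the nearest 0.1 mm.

Precipitable water is the column-integrated vapour mass per unit area: PW = (1/g) Σ q̄ Δp, with q in kg/kg and Δp in Pa (1 kg/m² of water = 1 mm).
Layer 1015–820 hPa: Δp = 195 hPa = 19500 Pa, q̄ = 0.0163 kg/kg → 0.0163 × 19500 / 9.8 = 32.43 mm
Layer 820–600 hPa: Δp = 220 hPa = 22000 Pa, q̄ = 0.00871 kg/kg → 0.00871 × 22000 / 9.8 = 19.55 mm
Layer 600–520 hPa: Δp = 80 hPa = 8000 Pa, q̄ = 0.0039 kg/kg → 0.0039 × 8000 / 9.8 = 3.18 mm
Layer 520–350 hPa: Δp = 170 hPa = 17000 Pa, q̄ = 0.00265 kg/kg → 0.00265 × 17000 / 9.8 = 4.60 mm
PW = 32.43 + 19.55 + 3.18 + 4.60 = 59.76 ≈ 59.8 mm.
Rainfall = ε × PW = 0.46 × 59.8 = 27.5 mm.

PW ≈ 59.8 mm; rainfall ≈ 27.5 mm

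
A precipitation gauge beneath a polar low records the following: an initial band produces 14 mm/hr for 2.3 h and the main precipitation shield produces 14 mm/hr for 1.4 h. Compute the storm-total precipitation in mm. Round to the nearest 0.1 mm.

total ≈ 51.8 mm

Total = Σ Rᵢ Δtᵢ = 14 × 2.3 + 14 × 1.4
      = 32.2 + 19.6 = 51.8 mm.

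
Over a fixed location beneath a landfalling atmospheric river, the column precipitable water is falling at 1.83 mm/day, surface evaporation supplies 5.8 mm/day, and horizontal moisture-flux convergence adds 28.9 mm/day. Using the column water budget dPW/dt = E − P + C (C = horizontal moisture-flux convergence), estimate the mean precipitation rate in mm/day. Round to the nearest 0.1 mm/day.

P ≈ 36.5 mm/day

dPW/dt = -1.83 mm/day.
P = E + C − dPW/dt = 5.8 + (28.9) − (-1.83) = 36.5 mm/day.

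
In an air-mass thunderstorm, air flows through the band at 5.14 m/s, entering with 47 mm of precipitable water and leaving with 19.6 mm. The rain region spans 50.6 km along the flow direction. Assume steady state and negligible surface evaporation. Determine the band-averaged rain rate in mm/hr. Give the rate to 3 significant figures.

R ≈ 10.0 mm/hr

Column moisture flux per unit crosswind length is F = V × PW.
Inflow: F_in = 5.14 × 47 = 241.58 mm·m/s
Outflow: F_out = 5.14 × 19.6 = 100.744 mm·m/s
Steady-state rate R = (F_in − F_out)/L = (241.58 − 100.744) / 50600 m = 2.783e-03 mm/s.
R = 2.783e-03 × 3600 = 10.0 mm/hr.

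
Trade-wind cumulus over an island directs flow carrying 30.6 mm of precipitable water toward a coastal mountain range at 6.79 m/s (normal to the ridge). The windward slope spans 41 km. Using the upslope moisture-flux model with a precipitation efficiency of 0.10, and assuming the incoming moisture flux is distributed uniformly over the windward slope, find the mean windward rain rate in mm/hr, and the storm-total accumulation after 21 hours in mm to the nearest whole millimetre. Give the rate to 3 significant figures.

Incoming column moisture flux per unit ridge length: F = V × PW = 6.79 × 30.6 = 207.774 mm·m/s.
Spread over the 41 km slope with efficiency ε = 0.10: R = ε·F/W = 0.10 × 207.774 / 41000 m = 5.068e-04 mm/s.
R = 5.068e-04 × 3600 = 1.82 mm/hr.
Over 21 h: total = 1.82 × 21 = 38.22 ≈ 38 mm.

R ≈ 1.82 mm/hr; total ≈ 38 mm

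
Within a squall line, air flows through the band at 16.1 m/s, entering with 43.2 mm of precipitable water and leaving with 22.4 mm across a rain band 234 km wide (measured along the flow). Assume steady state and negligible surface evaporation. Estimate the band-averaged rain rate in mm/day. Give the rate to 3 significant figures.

R ≈ 124 mm/day

Column moisture flux per unit crosswind length is F = V × PW.
Inflow: F_in = 16.1 × 43.2 = 695.52 mm·m/s
Outflow: F_out = 16.1 × 22.4 = 360.64 mm·m/s
Steady-state rate R = (F_in − F_out)/L = (695.52 − 360.64) / 234000 m = 1.431e-03 mm/s.
R = 1.431e-03 × 3600 × 24 = 124 mm/day.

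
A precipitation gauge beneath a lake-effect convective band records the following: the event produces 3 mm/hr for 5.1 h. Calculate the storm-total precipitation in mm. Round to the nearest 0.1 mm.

total ≈ 15.3 mm

Total = Σ Rᵢ Δtᵢ = 3 × 5.1
      = 15.3 = 15.3 mm.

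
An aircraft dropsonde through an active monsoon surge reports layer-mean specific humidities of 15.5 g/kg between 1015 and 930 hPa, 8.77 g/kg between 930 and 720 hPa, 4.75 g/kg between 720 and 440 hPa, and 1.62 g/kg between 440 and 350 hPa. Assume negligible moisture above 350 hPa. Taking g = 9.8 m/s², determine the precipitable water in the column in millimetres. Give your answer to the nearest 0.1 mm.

Precipitable water is the column-integrated vapour mass per unit area: PW = (1/g) Σ q̄ Δp, with q in kg/kg and Δp in Pa (1 kg/m² of water = 1 mm).
Layer 1015–930 hPa: Δp = 85 hPa = 8500 Pa, q̄ = 0.0155 kg/kg → 0.0155 × 8500 / 9.8 = 13.44 mm
Layer 930–720 hPa: Δp = 210 hPa = 21000 Pa, q̄ = 0.00877 kg/kg → 0.00877 × 21000 / 9.8 = 18.79 mm
Layer 720–440 hPa: Δp = 280 hPa = 28000 Pa, q̄ = 0.00475 kg/kg → 0.00475 × 28000 / 9.8 = 13.57 mm
Layer 440–350 hPa: Δp = 90 hPa = 9000 Pa, q̄ = 0.00162 kg/kg → 0.00162 × 9000 / 9.8 = 1.49 mm
PW = 13.44 + 18.79 + 13.57 + 1.49 = 47.29 ≈ 47.3 mm.

PW ≈ 47.3 mm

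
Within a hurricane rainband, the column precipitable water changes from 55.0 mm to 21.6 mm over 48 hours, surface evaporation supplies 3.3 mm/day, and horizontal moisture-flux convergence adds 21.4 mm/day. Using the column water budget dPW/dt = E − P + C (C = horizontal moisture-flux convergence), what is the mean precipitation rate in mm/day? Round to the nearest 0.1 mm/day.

P ≈ 41.4 mm/day

dPW/dt = (21.6 − 55.0) mm / (48/24 day) = -16.700 mm/day.
P = E + C − dPW/dt = 3.3 + (21.4) − (-16.700) = 41.4 mm/day.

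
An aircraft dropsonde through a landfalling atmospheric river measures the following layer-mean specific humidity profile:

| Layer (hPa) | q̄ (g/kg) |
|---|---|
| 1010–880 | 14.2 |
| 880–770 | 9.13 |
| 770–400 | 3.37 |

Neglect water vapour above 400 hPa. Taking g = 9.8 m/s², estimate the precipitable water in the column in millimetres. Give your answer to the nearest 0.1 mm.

Precipitable water is the column-integrated vapour mass per unit area: PW = (1/g) Σ q̄ Δp, with q in kg/kg and Δp in Pa (1 kg/m² of water = 1 mm).
Layer 1010–880 hPa: Δp = 130 hPa = 13000 Pa, q̄ = 0.0142 kg/kg → 0.0142 × 13000 / 9.8 = 18.84 mm
Layer 880–770 hPa: Δp = 110 hPa = 11000 Pa, q̄ = 0.00913 kg/kg → 0.00913 × 11000 / 9.8 = 10.25 mm
Layer 770–400 hPa: Δp = 370 hPa = 37000 Pa, q̄ = 0.00337 kg/kg → 0.00337 × 37000 / 9.8 = 12.72 mm
PW = 18.84 + 10.25 + 12.72 = 41.81 ≈ 41.8 mm.

PW ≈ 41.8 mm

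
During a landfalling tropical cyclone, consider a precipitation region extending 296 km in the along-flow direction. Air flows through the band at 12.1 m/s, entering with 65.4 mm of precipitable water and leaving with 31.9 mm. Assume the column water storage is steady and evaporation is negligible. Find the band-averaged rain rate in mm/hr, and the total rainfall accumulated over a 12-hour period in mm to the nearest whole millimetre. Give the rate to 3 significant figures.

Column moisture flux per unit crosswind length is F = V × PW.
Inflow: F_in = 12.1 × 65.4 = 791.34 mm·m/s
Outflow: F_out = 12.1 × 31.9 = 385.99 mm·m/s
Steady-state rate R = (F_in − F_out)/L = (791.34 − 385.99) / 296000 m = 1.369e-03 mm/s.
R = 1.369e-03 × 3600 = 4.93 mm/hr.
Over 12 h: total = 4.93 × 12 = 59.16 ≈ 59 mm.

R ≈ 4.93 mm/hr; total ≈ 59 mm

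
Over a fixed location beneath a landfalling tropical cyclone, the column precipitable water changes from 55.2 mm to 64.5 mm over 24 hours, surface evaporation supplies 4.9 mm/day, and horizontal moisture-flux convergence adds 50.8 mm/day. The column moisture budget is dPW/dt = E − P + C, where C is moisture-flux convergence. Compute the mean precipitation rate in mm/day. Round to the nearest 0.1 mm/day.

dPW/dt = (64.5 − 55.2) mm / (24/24 day) = +9.300 mm/day.
P = E + C − dPW/dt = 4.9 + (50.8) − (+9.300) = 46.4 mm/day.

P ≈ 46.4 mm/day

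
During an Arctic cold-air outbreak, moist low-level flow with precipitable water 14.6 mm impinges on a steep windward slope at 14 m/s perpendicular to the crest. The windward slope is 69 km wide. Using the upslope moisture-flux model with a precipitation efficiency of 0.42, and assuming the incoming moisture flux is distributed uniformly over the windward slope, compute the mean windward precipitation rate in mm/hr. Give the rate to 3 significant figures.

Incoming column moisture flux per unit ridge length: F = V × PW = 14 × 14.6 = 204.4 mm·m/s.
Spread over the 69 km slope with efficiency ε = 0.42: R = ε·F/W = 0.42 × 204.4 / 69000 m = 1.244e-03 mm/s.
R = 1.244e-03 × 3600 = 4.48 mm/hr.

R ≈ 4.48 mm/hr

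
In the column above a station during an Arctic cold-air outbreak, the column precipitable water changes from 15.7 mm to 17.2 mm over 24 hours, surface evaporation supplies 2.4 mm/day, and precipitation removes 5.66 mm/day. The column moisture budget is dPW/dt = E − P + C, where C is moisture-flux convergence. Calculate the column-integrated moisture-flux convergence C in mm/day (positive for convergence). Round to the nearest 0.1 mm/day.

C ≈ 4.8 mm/day

dPW/dt = (17.2 − 15.7) mm / (24/24 day) = +1.500 mm/day.
C = dPW/dt − E + P = (+1.500) − 2.4 + 5.66 = 4.8 mm/day.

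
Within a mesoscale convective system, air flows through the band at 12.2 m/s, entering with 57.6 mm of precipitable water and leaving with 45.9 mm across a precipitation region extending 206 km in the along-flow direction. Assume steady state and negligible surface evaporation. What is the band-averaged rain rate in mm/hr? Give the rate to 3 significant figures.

Column moisture flux per unit crosswind length is F = V × PW.
Inflow: F_in = 12.2 × 57.6 = 702.72 mm·m/s
Outflow: F_out = 12.2 × 45.9 = 559.98 mm·m/s
Steady-state rate R = (F_in − F_out)/L = (702.72 − 559.98) / 206000 m = 6.929e-04 mm/s.
R = 6.929e-04 × 3600 = 2.49 mm/hr.

R ≈ 2.49 mm/hr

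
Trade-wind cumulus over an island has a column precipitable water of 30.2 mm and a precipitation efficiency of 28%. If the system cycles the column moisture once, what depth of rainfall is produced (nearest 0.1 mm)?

Rainfall = ε × PW = 0.28 × 30.2 = 8.5 mm.

rainfall ≈ 8.5 mm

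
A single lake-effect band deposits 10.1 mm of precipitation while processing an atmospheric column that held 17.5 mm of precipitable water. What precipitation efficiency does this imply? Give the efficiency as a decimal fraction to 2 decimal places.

ε ≈ 0.58

ε = precipitation / PW = 10.1 / 17.5 = 0.58.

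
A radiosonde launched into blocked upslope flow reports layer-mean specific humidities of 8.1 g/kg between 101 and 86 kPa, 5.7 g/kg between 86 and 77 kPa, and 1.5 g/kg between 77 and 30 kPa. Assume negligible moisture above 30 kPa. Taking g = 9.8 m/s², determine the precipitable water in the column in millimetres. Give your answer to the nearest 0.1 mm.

PW ≈ 24.8 mm

Precipitable water is the column-integrated vapour mass per unit area: PW = (1/g) Σ q̄ Δp, with q in kg/kg and Δp in Pa (1 kg/m² of water = 1 mm).
Layer 101–86 kPa: Δp = 150 hPa = 15000 Pa, q̄ = 0.0081 kg/kg → 0.0081 × 15000 / 9.8 = 12.40 mm
Layer 86–77 kPa: Δp = 90 hPa = 9000 Pa, q̄ = 0.0057 kg/kg → 0.0057 × 9000 / 9.8 = 5.23 mm
Layer 77–30 kPa: Δp = 470 hPa = 47000 Pa, q̄ = 0.0015 kg/kg → 0.0015 × 47000 / 9.8 = 7.19 mm
PW = 12.40 + 5.23 + 7.19 = 24.82 ≈ 24.8 mm.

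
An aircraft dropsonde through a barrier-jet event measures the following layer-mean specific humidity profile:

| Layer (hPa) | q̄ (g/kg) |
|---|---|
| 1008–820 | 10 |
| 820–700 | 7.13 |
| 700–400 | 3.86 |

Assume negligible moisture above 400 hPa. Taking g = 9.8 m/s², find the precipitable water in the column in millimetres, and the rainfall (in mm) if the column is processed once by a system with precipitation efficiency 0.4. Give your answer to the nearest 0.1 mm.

PW ≈ 39.7 mm; rainfall ≈ 15.9 mm

Precipitable water is the column-integrated vapour mass per unit area: PW = (1/g) Σ q̄ Δp, with q in kg/kg and Δp in Pa (1 kg/m² of water = 1 mm).
Layer 1008–820 hPa: Δp = 188 hPa = 18800 Pa, q̄ = 0.01 kg/kg → 0.01 × 18800 / 9.8 = 19.18 mm
Layer 820–700 hPa: Δp = 120 hPa = 12000 Pa, q̄ = 0.00713 kg/kg → 0.00713 × 12000 / 9.8 = 8.73 mm
Layer 700–400 hPa: Δp = 300 hPa = 30000 Pa, q̄ = 0.00386 kg/kg → 0.00386 × 30000 / 9.8 = 11.82 mm
PW = 19.18 + 8.73 + 11.82 = 39.73 ≈ 39.7 mm.
Rainfall = ε × PW = 0.4 × 39.7 = 15.9 mm.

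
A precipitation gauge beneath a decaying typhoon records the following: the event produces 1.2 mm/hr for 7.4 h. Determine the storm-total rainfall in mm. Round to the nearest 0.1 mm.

Total = Σ Rᵢ Δtᵢ = 1.2 × 7.4
      = 8.88 = 8.9 mm.

total ≈ 8.9 mm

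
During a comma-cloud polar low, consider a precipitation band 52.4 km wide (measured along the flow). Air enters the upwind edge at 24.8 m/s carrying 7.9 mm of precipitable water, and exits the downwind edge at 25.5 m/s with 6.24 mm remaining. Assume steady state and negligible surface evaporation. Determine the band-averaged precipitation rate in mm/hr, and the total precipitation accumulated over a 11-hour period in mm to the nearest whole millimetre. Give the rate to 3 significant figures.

Column moisture flux per unit crosswind length is F = V × PW.
Inflow: F_in = 24.8 × 7.9 = 195.92 mm·m/s
Outflow: F_out = 25.5 × 6.24 = 159.12 mm·m/s
Steady-state rate R = (F_in − F_out)/L = (195.92 − 159.12) / 52400 m = 7.023e-04 mm/s.
R = 7.023e-04 × 3600 = 2.53 mm/hr.
Over 11 h: total = 2.53 × 11 = 27.83 ≈ 28 mm.

R ≈ 2.53 mm/hr; total ≈ 28 mm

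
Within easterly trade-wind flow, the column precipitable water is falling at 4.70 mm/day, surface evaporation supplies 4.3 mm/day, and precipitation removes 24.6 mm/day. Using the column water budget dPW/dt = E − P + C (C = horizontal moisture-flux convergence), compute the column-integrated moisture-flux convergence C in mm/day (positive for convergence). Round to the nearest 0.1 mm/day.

dPW/dt = -4.70 mm/day.
C = dPW/dt − E + P = (-4.70) − 4.3 + 24.6 = 15.6 mm/day.

C ≈ 15.6 mm/day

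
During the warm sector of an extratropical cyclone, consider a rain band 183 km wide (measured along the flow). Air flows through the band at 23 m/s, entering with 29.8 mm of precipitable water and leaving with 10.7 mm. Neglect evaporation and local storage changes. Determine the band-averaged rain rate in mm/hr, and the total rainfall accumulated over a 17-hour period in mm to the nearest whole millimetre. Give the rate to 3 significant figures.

Column moisture flux per unit crosswind length is F = V × PW.
Inflow: F_in = 23 × 29.8 = 685.4 mm·m/s
Outflow: F_out = 23 × 10.7 = 246.1 mm·m/s
Steady-state rate R = (F_in − F_out)/L = (685.4 − 246.1) / 183000 m = 2.401e-03 mm/s.
R = 2.401e-03 × 3600 = 8.64 mm/hr.
Over 17 h: total = 8.64 × 17 = 146.88 ≈ 147 mm.

R ≈ 8.64 mm/hr; total ≈ 147 mm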